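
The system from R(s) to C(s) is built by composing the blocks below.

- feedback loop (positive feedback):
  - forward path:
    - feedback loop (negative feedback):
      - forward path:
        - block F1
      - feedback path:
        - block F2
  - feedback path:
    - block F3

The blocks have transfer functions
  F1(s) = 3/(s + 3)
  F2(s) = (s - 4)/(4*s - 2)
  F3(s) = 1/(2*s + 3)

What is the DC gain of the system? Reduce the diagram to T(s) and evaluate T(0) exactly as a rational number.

(1) feedback reduction of F1, F2; result (12*s - 6)/(4*s^2 + 13*s - 18)
(2) close the feedback loop around [F1/(1+F1*F2)], F3; result (24*s^2 + 24*s - 18)/(8*s^3 + 38*s^2 - 9*s - 48)
Evaluating the step-2 result (the overall T(s)) at s = 0 gives T(0) = -18/(-48) = 3/8.

Therefore the answer is 3/8.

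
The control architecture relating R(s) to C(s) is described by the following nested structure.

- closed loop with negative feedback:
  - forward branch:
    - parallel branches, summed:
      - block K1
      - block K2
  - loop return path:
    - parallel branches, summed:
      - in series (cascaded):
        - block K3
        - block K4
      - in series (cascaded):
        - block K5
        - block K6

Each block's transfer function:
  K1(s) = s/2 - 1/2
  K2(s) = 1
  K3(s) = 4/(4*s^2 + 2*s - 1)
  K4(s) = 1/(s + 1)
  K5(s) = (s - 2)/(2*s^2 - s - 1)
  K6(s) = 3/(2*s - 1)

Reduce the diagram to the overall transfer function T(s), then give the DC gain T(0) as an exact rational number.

Answer: -1/8

Working:
Step 1: sum the parallel branches K1, K2 -> s/2 + 1/2
Step 2: reduce the series chain K3, K4 -> 4/(4*s^3 + 6*s^2 + s - 1)
Step 3: multiply K5, K6 (series) -> (3*s - 6)/(4*s^3 - 4*s^2 - s + 1)
Step 4: parallel reduction of (K3*K4), (K5*K6) -> (12*s^4 + 10*s^3 - 49*s^2 - 13*s + 10)/(16*s^6 + 8*s^5 - 24*s^4 - 10*s^3 + 9*s^2 + 2*s - 1)
Step 5: close the feedback loop around (K1+K2), ((K3*K4)+(K5*K6)) -> (16*s^6 + 8*s^5 - 24*s^4 - 10*s^3 + 9*s^2 + 2*s - 1)/(32*s^5 - 4*s^4 - 22*s^3 - 37*s^2 - 7*s + 8)
DC gain: substitute s = 0 into T(s) from step 5: T(0) = -1/8.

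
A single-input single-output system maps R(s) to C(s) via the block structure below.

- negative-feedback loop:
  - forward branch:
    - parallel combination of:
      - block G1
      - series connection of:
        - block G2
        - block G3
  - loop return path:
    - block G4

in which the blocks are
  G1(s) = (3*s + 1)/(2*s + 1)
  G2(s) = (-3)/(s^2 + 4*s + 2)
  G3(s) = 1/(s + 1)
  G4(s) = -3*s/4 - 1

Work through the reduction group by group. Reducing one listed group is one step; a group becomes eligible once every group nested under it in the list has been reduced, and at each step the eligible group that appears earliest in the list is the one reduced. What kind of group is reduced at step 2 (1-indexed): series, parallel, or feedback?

[1] reduce the series chain G2, G3
[2] sum the parallel branches G1, (G2*G3)
[3] reduce the feedback loop with forward (G1+(G2*G3)) and return G4
Step 2: parallel.

Hence the answer: parallel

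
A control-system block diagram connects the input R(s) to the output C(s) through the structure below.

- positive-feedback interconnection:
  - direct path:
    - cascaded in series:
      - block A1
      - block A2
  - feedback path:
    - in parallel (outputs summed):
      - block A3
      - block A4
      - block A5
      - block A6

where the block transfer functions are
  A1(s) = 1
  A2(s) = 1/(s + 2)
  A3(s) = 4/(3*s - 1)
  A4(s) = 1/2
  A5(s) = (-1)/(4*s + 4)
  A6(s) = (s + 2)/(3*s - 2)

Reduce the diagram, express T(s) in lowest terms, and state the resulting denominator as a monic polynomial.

The answer is s^4 + 7*s^3/6 - 11*s^2/4 - 71*s/36 + 3/2.

Reasoning:
(1) multiply A1, A2 (series) = 1/(s + 2)
(2) parallel reduction of A3, A4, A5, A6 = (30*s^3 + 71*s^2 + 23*s - 38)/(36*s^3 - 28*s + 8)
(3) reduce the feedback loop with forward (A1*A2) and return (A3+A4+A5+A6) = (36*s^3 - 28*s + 8)/(36*s^4 + 42*s^3 - 99*s^2 - 71*s + 54)
No further cancellation is possible in the step-3 result, so that is T(s). Its denominator becomes monic after dividing by the leading coefficient 36.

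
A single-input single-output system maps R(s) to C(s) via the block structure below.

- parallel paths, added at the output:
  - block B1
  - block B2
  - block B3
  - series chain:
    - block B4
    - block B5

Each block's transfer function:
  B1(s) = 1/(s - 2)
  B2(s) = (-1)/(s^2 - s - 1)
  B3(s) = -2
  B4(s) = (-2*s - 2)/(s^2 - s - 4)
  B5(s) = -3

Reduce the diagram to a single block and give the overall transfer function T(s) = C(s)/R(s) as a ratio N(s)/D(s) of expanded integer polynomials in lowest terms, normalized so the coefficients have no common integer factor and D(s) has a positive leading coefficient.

Reducing step by step:

[1] reduce the series chain B4, B5, giving (6*s + 6)/(s^2 - s - 4)
[2] reduce the parallel group B1, B2, B3, (B4*B5), which is the overall transfer function T(s) = C(s)/R(s) in lowest terms

Answer: (-2*s^5 + 15*s^4 - 15*s^3 - 39*s^2 + 37*s + 24)/(s^5 - 4*s^4 + 13*s^2 - 6*s - 8)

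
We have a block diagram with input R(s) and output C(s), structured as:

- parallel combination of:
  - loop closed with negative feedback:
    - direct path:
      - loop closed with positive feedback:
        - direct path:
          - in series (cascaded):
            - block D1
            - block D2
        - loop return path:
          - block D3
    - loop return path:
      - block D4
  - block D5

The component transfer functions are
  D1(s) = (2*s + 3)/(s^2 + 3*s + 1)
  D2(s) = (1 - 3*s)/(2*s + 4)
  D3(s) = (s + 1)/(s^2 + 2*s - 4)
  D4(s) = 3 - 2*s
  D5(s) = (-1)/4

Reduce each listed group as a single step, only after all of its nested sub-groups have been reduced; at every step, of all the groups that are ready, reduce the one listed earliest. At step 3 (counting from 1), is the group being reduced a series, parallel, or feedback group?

The answer is feedback.

Reasoning:
[1] series reduction of D1, D2
[2] feedback reduction of (D1*D2), D3
[3] collapse the loop ([(D1*D2)/(1-(D1*D2)*D3)] forward, D4 return)
[4] add [[(D1*D2)/(1-(D1*D2)*D3)]/(1+[(D1*D2)/(1-(D1*D2)*D3)]*D4)], D5 (parallel)
At step 3 the group reduced is feedback.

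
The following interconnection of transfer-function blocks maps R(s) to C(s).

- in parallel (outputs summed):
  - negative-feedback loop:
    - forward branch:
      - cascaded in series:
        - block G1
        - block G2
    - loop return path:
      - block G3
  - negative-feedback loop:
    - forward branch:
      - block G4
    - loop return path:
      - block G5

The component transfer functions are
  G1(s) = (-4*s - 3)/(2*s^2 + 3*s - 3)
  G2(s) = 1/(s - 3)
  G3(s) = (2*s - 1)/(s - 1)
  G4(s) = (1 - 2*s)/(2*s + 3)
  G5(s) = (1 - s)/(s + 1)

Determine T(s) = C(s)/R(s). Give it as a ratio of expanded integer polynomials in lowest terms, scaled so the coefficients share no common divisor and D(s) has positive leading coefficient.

First reduce the diagram to T(s).

Step 1. reduce the series chain G1, G2: (-4*s - 3)/(2*s^3 - 3*s^2 - 12*s + 9)
Step 2. close the feedback loop around (G1*G2), G3: (-4*s^2 + s + 3)/(2*s^4 - 5*s^3 - 17*s^2 + 19*s - 6)
Step 3. close the feedback loop around G4, G5: (-2*s^2 - s + 1)/(4*s^2 + 2*s + 4)
Step 4. reduce the parallel group [(G1*G2)/(1+(G1*G2)*G3)], [G4/(1+G4*G5)], which is the overall transfer function T(s) = C(s)/R(s) in lowest terms

Answer: (-4*s^6 + 8*s^5 + 25*s^4 - 30*s^3 - 26*s^2 + 35*s + 6)/(8*s^6 - 16*s^5 - 70*s^4 + 22*s^3 - 54*s^2 + 64*s - 24)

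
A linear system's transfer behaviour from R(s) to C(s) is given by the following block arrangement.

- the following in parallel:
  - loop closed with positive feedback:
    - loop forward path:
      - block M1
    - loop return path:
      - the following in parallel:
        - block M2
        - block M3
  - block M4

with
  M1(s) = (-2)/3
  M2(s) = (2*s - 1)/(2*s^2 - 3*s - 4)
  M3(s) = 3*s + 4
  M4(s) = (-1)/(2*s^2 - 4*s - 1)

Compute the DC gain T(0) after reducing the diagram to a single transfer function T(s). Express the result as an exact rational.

First reduce the diagram to T(s).

Step 1: combine M2, M3 in parallel -> (6*s^3 - s^2 - 22*s - 17)/(2*s^2 - 3*s - 4)
Step 2: feedback reduction of M1, (M2+M3) -> (-4*s^2 + 6*s + 8)/(12*s^3 + 4*s^2 - 53*s - 46)
Step 3: combine [M1/(1-M1*(M2+M3))], M4 in parallel -> (-8*s^4 + 16*s^3 - 8*s^2 + 15*s + 38)/(24*s^5 - 40*s^4 - 134*s^3 + 116*s^2 + 237*s + 46)
Step 3 gives the overall T(s). Then T(0) = 38/46 = 19/23.

Answer: 19/23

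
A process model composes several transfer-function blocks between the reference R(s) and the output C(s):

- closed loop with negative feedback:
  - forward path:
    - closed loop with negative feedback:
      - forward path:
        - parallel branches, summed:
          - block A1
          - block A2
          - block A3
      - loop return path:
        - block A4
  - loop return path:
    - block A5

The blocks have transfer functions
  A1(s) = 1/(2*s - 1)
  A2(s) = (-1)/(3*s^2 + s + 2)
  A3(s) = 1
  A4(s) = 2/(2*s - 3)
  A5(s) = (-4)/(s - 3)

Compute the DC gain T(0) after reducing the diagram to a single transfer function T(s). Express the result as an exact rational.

1. combine A1, A2, A3 in parallel; result (6*s^3 + 2*s^2 + 2*s + 1)/(6*s^3 - s^2 + 3*s - 2)
2. collapse the loop ((A1+A2+A3) forward, A4 return); result (12*s^4 - 14*s^3 - 2*s^2 - 4*s - 3)/(12*s^4 - 8*s^3 + 13*s^2 - 9*s + 8)
3. apply the feedback formula to [(A1+A2+A3)/(1+(A1+A2+A3)*A4)], A5; result (12*s^5 - 50*s^4 + 40*s^3 + 2*s^2 + 9*s + 9)/(12*s^5 - 92*s^4 + 93*s^3 - 40*s^2 + 51*s - 12)
Step 3 gives the overall T(s). Then T(0) = 9/(-12) = -3/4.

Hence the answer: -3/4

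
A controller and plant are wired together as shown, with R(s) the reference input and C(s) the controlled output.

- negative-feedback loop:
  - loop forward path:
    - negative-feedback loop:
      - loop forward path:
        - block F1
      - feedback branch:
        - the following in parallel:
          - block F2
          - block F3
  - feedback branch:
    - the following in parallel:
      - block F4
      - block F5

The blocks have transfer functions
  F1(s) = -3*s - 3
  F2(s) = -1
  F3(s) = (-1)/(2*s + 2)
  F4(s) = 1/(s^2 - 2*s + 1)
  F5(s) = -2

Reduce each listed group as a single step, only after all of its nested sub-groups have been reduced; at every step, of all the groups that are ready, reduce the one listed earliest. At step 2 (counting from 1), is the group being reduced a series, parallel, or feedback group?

The answer is feedback.

Reasoning:
[1] parallel reduction of F2, F3
[2] feedback reduction of F1, (F2+F3)
[3] combine F4, F5 in parallel
[4] apply the feedback formula to [F1/(1+F1*(F2+F3))], (F4+F5)
At step 2 the group reduced is feedback.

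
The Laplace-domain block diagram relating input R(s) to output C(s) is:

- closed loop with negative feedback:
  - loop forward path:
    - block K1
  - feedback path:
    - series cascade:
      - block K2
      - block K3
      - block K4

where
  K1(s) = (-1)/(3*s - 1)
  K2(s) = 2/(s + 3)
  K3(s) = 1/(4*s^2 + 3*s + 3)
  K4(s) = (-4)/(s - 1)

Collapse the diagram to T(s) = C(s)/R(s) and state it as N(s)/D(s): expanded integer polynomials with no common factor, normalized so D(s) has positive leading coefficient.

Answer: (-4*s^4 - 11*s^3 + 3*s^2 + 3*s + 9)/(12*s^5 + 29*s^4 - 20*s^3 - 6*s^2 - 24*s + 17)

Working:
(1) cascade K2, K3, K4; result (-8)/(4*s^4 + 11*s^3 - 3*s^2 - 3*s - 9)
(2) reduce the feedback loop with forward K1 and return (K2*K3*K4) - this is the overall T(s), already in the required normalized form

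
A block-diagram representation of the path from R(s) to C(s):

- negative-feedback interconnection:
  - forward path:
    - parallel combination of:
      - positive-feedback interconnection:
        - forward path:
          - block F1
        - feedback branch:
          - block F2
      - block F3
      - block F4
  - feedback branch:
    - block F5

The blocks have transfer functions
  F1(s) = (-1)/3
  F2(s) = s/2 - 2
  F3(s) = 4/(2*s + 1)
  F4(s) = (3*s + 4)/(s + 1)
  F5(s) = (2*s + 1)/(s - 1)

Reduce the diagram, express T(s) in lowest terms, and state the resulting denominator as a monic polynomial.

First reduce the diagram to T(s).

[1] reduce the feedback loop with forward F1 and return F2 -> (-2)/(s + 2)
[2] parallel reduction of [F1/(1-F1*F2)], F3, F4 -> (6*s^3 + 23*s^2 + 32*s + 14)/(2*s^3 + 7*s^2 + 7*s + 2)
[3] reduce the feedback loop with forward ([F1/(1-F1*F2)]+F3+F4) and return F5 -> (6*s^4 + 17*s^3 + 9*s^2 - 18*s - 14)/(14*s^4 + 57*s^3 + 87*s^2 + 55*s + 12)
That last expression is T(s), already simplified. Scaling its denominator by 1/14 (the reciprocal of the leading coefficient) yields the monic denominator.

Answer: s^4 + 57*s^3/14 + 87*s^2/14 + 55*s/14 + 6/7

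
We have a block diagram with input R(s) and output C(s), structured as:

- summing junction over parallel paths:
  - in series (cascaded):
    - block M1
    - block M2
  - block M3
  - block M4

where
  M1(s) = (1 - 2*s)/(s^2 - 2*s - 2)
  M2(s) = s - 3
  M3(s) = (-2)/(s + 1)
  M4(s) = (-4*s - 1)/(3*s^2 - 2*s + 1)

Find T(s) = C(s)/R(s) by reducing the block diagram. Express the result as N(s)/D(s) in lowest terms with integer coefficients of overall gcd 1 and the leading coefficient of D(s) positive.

1. reduce the series chain M1, M2: (-2*s^2 + 7*s - 3)/(s^2 - 2*s - 2)
2. sum the parallel branches (M1*M2), M3, M4 - this is the overall T(s), already in the required normalized form

Answer: (-6*s^5 + 9*s^4 + 19*s^3 + 7*s^2 + 18*s + 3)/(3*s^5 - 5*s^4 - 9*s^3 + s^2 - 2)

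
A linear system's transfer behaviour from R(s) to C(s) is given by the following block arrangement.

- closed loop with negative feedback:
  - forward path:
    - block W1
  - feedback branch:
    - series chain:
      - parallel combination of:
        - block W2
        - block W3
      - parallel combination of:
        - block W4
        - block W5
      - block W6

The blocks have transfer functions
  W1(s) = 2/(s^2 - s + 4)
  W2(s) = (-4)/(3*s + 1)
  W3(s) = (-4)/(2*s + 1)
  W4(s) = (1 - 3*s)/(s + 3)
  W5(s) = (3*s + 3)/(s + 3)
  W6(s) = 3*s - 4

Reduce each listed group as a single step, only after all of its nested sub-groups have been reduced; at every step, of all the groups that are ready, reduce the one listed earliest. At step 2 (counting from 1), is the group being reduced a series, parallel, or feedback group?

(1) add W2, W3 (parallel)
(2) reduce the parallel group W4, W5
(3) series reduction of (W2+W3), (W4+W5), W6
(4) close the feedback loop around W1, ((W2+W3)*(W4+W5)*W6)
The group at step 2 is a parallel group.

Therefore the answer is parallel.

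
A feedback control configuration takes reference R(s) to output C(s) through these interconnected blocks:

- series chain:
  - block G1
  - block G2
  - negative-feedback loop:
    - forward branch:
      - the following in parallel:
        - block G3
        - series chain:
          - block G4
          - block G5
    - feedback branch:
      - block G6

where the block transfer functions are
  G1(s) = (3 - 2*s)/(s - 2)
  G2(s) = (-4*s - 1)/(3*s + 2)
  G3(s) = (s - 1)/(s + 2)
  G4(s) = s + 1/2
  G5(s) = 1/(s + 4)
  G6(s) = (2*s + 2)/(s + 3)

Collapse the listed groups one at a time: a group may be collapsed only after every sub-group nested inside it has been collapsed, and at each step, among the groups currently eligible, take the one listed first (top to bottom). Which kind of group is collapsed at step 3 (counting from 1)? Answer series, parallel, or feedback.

Step 1: series reduction of G4, G5
Step 2: sum the parallel branches G3, (G4*G5)
Step 3: collapse the loop ((G3+(G4*G5)) forward, G6 return)
Step 4: reduce the series chain G1, G2, [(G3+(G4*G5))/(1+(G3+(G4*G5))*G6)]
At step 3 the group reduced is feedback.

Answer: feedback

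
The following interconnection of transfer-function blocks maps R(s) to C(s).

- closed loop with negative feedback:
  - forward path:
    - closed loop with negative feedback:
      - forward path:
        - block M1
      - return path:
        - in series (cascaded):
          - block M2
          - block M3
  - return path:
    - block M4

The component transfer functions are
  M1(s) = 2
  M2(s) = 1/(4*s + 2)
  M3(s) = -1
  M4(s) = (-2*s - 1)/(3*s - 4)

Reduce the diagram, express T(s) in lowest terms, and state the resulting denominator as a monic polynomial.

Step 1 - reduce the series chain M2, M3 gives (-1)/(4*s + 2)
Step 2 - reduce the feedback loop with forward M1 and return (M2*M3) gives (2*s + 1)/s
Step 3 - apply the feedback formula to [M1/(1+M1*(M2*M3))], M4 gives (-6*s^2 + 5*s + 4)/(s^2 + 8*s + 1)
The result of step 3 is T(s) in lowest terms. Its denominator already has leading coefficient 1, so it is monic as it stands.

Answer: s^2 + 8*s + 1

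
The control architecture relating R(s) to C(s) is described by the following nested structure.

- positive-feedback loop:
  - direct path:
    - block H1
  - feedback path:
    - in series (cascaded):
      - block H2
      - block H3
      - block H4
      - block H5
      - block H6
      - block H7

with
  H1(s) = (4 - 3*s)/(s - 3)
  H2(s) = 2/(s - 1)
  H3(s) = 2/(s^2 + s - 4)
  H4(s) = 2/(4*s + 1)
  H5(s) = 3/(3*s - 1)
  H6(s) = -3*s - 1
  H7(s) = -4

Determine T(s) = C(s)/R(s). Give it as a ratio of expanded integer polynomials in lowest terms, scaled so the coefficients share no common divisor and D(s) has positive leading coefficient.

Step 1. reduce the series chain H2, H3, H4, H5, H6, H7 -> (288*s + 96)/(12*s^5 - s^4 - 61*s^3 + 53*s^2 + s - 4)
Step 2. close the feedback loop around H1, (H2*H3*H4*H5*H6*H7), giving the overall T(s)

Answer: (-36*s^6 + 51*s^5 + 179*s^4 - 403*s^3 + 209*s^2 + 16*s - 16)/(12*s^6 - 37*s^5 - 58*s^4 + 236*s^3 + 706*s^2 - 871*s - 372)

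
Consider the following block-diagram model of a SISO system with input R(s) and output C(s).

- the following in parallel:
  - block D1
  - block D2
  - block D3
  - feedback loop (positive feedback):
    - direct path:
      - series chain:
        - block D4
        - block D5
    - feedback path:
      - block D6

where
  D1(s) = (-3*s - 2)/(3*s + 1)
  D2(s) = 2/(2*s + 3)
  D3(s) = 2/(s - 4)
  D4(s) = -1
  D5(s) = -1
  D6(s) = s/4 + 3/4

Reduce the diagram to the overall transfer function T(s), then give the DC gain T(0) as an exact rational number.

The answer is 13/6.

Reasoning:
Step 1. combine D4, D5 in series gives 1
Step 2. apply the feedback formula to (D4*D5), D6 gives (-4)/(s - 1)
Step 3. parallel reduction of D1, D2, D3, [(D4*D5)/(1-(D4*D5)*D6)] gives (-6*s^4 + 11*s^3 + 69*s^2 + 140*s + 26)/(6*s^4 - 19*s^3 - 28*s^2 + 29*s + 12)
That last expression is T(s); at s = 0 only the constant terms survive, so T(0) = 26/12 = 13/6.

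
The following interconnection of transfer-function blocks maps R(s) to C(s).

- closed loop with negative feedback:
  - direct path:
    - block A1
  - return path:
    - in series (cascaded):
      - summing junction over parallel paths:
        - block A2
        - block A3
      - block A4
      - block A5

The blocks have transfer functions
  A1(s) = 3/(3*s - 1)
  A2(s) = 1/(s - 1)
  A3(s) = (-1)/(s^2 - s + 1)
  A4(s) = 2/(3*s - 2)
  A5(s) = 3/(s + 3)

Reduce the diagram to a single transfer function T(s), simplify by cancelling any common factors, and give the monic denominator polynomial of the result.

Step 1. combine A2, A3 in parallel; result (s^2 - 2*s + 2)/(s^3 - 2*s^2 + 2*s - 1)
Step 2. combine (A2+A3), A4, A5 in series; result (6*s^2 - 12*s + 12)/(3*s^5 + s^4 - 14*s^3 + 23*s^2 - 19*s + 6)
Step 3. apply the feedback formula to A1, ((A2+A3)*A4*A5); result (9*s^5 + 3*s^4 - 42*s^3 + 69*s^2 - 57*s + 18)/(9*s^6 - 43*s^4 + 83*s^3 - 62*s^2 + s + 30)
No further cancellation is possible in the step-3 result, so that is T(s). Its denominator becomes monic after dividing by the leading coefficient 9.

Answer: s^6 - 43*s^4/9 + 83*s^3/9 - 62*s^2/9 + s/9 + 10/3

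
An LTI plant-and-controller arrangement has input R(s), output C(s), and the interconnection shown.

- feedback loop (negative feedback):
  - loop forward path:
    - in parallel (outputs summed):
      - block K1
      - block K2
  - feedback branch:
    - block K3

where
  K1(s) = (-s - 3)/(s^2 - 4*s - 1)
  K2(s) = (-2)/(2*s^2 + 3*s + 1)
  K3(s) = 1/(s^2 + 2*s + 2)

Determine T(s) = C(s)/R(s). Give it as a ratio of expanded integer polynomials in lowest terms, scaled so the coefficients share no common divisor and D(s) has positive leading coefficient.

Reducing step by step:

Step 1 - reduce the parallel group K1, K2: (-2*s^3 - 11*s^2 - 2*s - 1)/(2*s^4 - 5*s^3 - 13*s^2 - 7*s - 1)
Step 2 - feedback reduction of (K1+K2), K3; the result is T(s) itself (integer coefficients, no common factor, positive leading denominator coefficient)

Answer: (-2*s^5 - 15*s^4 - 28*s^3 - 27*s^2 - 6*s - 2)/(2*s^6 - s^5 - 19*s^4 - 45*s^3 - 52*s^2 - 18*s - 3)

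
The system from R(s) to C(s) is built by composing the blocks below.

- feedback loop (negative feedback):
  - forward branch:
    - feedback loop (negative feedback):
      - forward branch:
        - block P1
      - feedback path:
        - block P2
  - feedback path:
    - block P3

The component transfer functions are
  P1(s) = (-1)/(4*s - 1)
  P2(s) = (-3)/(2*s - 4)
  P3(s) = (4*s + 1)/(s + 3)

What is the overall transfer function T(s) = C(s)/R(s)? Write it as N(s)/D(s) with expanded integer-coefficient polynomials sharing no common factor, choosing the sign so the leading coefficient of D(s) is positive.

(1) apply the feedback formula to P1, P2 -> (4 - 2*s)/(8*s^2 - 18*s + 7)
(2) collapse the loop ([P1/(1+P1*P2)] forward, P3 return): this yields T(s), and no further normalization is needed

Therefore the answer is (-2*s^2 - 2*s + 12)/(8*s^3 - 2*s^2 - 33*s + 25).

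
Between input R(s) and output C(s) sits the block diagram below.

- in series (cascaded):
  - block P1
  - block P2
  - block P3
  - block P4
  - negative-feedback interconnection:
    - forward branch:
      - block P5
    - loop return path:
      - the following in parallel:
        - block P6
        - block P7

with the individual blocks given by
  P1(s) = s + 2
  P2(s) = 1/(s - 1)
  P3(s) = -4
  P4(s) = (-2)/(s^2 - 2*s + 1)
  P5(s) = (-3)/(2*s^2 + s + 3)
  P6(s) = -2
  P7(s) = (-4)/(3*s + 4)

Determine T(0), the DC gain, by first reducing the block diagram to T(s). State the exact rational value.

Reducing step by step:

Step 1 - parallel reduction of P6, P7 gives (-6*s - 12)/(3*s + 4)
Step 2 - collapse the loop (P5 forward, (P6+P7) return) gives (-9*s - 12)/(6*s^3 + 11*s^2 + 31*s + 48)
Step 3 - cascade P1, P2, P3, P4, [P5/(1+P5*(P6+P7))] gives (-72*s^2 - 240*s - 192)/(6*s^6 - 7*s^5 + 16*s^4 - 18*s^3 - 62*s^2 + 113*s - 48)
That last expression is T(s); at s = 0 only the constant terms survive, so T(0) = -192/(-48) = 4.

Answer: 4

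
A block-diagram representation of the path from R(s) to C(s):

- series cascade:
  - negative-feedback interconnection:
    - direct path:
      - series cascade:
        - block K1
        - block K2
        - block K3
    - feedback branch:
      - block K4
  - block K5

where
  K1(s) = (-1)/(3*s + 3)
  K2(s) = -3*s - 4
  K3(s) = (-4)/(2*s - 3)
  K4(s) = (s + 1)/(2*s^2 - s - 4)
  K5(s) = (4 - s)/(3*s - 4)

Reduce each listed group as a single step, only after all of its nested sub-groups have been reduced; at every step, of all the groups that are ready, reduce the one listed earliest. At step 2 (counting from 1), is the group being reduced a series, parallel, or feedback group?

Reducing step by step:

1. multiply K1, K2, K3 (series)
2. feedback reduction of (K1*K2*K3), K4
3. combine [(K1*K2*K3)/(1+(K1*K2*K3)*K4)], K5 in series
Step 2 collapses a feedback group.

Answer: feedback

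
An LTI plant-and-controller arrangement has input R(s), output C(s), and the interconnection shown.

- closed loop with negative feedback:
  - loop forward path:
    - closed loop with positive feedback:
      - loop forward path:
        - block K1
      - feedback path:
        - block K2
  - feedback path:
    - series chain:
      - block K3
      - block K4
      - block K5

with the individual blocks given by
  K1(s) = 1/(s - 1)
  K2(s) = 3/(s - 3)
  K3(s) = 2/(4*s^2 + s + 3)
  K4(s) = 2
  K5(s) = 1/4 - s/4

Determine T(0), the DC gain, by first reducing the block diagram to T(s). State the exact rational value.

First reduce the diagram to T(s).

(1) feedback reduction of K1, K2 = (s - 3)/(s^2 - 4*s)
(2) multiply K3, K4, K5 (series) = (1 - s)/(4*s^2 + s + 3)
(3) reduce the feedback loop with forward [K1/(1-K1*K2)] and return (K3*K4*K5) = (4*s^3 - 11*s^2 - 9)/(4*s^4 - 15*s^3 - 2*s^2 - 8*s - 3)
DC gain: substitute s = 0 into T(s) from step 3: T(0) = -9/(-3) = 3.

Answer: 3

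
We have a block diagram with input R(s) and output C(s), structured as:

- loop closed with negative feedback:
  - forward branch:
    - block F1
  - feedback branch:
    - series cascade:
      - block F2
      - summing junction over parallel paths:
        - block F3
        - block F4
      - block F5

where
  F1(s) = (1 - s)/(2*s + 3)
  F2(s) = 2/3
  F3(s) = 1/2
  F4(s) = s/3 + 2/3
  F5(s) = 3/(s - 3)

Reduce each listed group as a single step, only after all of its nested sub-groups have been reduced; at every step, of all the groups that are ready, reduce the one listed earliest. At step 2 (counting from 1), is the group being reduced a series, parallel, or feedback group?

The answer is series.

Reasoning:
1. reduce the parallel group F3, F4
2. series reduction of F2, (F3+F4), F5
3. close the feedback loop around F1, (F2*(F3+F4)*F5)
Step 2 collapses a series group.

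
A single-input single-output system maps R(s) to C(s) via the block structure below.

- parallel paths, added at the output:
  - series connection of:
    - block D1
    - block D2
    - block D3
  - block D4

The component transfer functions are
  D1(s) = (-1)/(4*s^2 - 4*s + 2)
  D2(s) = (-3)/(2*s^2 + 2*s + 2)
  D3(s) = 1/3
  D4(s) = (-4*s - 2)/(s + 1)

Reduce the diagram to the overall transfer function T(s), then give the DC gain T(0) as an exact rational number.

Step 1 - reduce the series chain D1, D2, D3, giving 1/(8*s^4 + 4*s^2 - 4*s + 4)
Step 2 - sum the parallel branches (D1*D2*D3), D4, giving (-32*s^5 - 16*s^4 - 16*s^3 + 8*s^2 - 7*s - 7)/(8*s^5 + 8*s^4 + 4*s^3 + 4)
DC gain: substitute s = 0 into T(s) from step 2: T(0) = -7/4.

Final answer: -7/4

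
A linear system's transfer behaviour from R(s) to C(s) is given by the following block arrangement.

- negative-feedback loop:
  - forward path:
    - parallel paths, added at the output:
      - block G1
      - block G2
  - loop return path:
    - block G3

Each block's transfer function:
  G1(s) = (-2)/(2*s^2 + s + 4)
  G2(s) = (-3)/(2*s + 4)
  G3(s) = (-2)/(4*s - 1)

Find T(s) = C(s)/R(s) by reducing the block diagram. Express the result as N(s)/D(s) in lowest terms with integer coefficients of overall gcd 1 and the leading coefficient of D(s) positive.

First reduce the diagram to T(s).

Step 1 - combine G1, G2 in parallel = (-6*s^2 - 7*s - 20)/(4*s^3 + 10*s^2 + 12*s + 16)
Step 2 - feedback reduction of (G1+G2), G3 - this is the overall T(s), already in the required normalized form

Answer: (-24*s^3 - 22*s^2 - 73*s + 20)/(16*s^4 + 36*s^3 + 50*s^2 + 66*s + 24)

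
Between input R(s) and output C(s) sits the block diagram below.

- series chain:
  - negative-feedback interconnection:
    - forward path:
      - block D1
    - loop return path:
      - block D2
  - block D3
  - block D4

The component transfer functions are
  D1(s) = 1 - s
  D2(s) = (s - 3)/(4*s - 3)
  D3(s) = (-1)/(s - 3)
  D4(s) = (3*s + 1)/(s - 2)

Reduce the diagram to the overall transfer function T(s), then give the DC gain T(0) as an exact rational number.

First reduce the diagram to T(s).

Step 1: feedback reduction of D1, D2: (4*s^2 - 7*s + 3)/(s^2 - 8*s + 6)
Step 2: series reduction of [D1/(1+D1*D2)], D3, D4: (-12*s^3 + 17*s^2 - 2*s - 3)/(s^4 - 13*s^3 + 52*s^2 - 78*s + 36)
DC gain: substitute s = 0 into T(s) from step 2: T(0) = -3/36 = -1/12.

Answer: -1/12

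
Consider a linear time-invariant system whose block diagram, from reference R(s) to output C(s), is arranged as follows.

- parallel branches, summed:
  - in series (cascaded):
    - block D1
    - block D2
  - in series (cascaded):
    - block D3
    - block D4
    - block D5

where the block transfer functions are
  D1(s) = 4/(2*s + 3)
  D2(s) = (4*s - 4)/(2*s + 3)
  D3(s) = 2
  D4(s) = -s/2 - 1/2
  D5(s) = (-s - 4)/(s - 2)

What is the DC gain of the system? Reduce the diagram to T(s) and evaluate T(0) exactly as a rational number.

1. reduce the series chain D1, D2: (16*s - 16)/(4*s^2 + 12*s + 9)
2. combine D3, D4, D5 in series: (s^2 + 5*s + 4)/(s - 2)
3. reduce the parallel group (D1*D2), (D3*D4*D5): (4*s^4 + 32*s^3 + 101*s^2 + 45*s + 68)/(4*s^3 + 4*s^2 - 15*s - 18)
DC gain: substitute s = 0 into T(s) from step 3: T(0) = 68/(-18) = -34/9.

Final answer: -34/9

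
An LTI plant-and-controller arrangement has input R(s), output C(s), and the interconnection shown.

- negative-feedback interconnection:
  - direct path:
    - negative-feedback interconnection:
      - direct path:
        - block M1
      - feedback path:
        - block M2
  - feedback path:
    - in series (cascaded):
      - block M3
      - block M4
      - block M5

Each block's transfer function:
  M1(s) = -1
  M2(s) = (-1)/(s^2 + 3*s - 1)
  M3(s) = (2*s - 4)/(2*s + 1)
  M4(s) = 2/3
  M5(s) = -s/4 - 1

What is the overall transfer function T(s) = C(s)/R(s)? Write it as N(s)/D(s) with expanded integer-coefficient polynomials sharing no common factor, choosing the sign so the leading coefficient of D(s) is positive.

Step 1 - reduce the feedback loop with forward M1 and return M2; result (-s^2 - 3*s + 1)/(s^2 + 3*s)
Step 2 - reduce the series chain M3, M4, M5; result (-s^2 - 2*s + 8)/(6*s + 3)
Step 3 - reduce the feedback loop with forward [M1/(1+M1*M2)] and return (M3*M4*M5): this yields T(s), and no further normalization is needed

Therefore the answer is (-6*s^3 - 21*s^2 - 3*s + 3)/(s^4 + 11*s^3 + 18*s^2 - 17*s + 8).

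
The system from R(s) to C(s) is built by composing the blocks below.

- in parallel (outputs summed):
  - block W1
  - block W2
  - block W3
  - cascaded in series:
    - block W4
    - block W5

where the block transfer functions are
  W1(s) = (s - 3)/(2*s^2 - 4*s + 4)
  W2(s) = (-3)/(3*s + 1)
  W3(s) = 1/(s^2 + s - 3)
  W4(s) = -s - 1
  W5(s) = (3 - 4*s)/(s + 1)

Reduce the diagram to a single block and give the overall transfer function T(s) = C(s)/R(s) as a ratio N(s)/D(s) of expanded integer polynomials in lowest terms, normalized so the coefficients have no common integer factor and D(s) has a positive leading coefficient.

First reduce the diagram to T(s).

[1] combine W4, W5 in series -> 4*s - 3
[2] parallel reduction of W1, W2, W3, (W4*W5); the result is T(s) itself (integer coefficients, no common factor, positive leading denominator coefficient)

Answer: (24*s^6 - 34*s^5 - 71*s^4 + 235*s^3 - 218*s^2 - 7*s + 85)/(6*s^5 - 4*s^4 - 20*s^3 + 42*s^2 - 20*s - 12)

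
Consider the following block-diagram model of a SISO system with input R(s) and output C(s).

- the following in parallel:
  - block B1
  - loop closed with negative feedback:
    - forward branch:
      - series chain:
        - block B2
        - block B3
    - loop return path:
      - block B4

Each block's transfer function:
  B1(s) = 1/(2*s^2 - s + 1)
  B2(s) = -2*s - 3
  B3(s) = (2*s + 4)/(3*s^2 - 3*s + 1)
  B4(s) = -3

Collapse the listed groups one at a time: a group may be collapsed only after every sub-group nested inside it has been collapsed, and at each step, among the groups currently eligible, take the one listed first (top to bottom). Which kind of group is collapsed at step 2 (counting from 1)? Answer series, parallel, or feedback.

The answer is feedback.

Reasoning:
Step 1: cascade B2, B3
Step 2: feedback reduction of (B2*B3), B4
Step 3: combine B1, [(B2*B3)/(1+(B2*B3)*B4)] in parallel
At step 2 the group reduced is feedback.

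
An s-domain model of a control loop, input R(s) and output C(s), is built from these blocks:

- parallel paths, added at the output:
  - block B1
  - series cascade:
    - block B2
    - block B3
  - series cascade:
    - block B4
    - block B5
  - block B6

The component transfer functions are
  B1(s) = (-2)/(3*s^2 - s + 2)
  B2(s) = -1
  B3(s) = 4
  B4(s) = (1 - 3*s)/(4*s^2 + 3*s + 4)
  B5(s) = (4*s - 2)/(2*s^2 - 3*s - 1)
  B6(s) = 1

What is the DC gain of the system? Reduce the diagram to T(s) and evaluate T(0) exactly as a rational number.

Reducing step by step:

Step 1. reduce the series chain B2, B3 gives -4
Step 2. combine B4, B5 in series gives (-12*s^2 + 10*s - 2)/(8*s^4 - 6*s^3 - 5*s^2 - 15*s - 4)
Step 3. add B1, (B2*B3), (B4*B5), B6 (parallel) gives (-72*s^6 + 78*s^5 - 73*s^4 + 210*s^3 - 9*s^2 + 130*s + 28)/(24*s^6 - 26*s^5 + 7*s^4 - 52*s^3 - 7*s^2 - 26*s - 8)
The step-3 result is T(s). Setting s = 0: T(0) = 28/(-8) = -7/2.

Answer: -7/2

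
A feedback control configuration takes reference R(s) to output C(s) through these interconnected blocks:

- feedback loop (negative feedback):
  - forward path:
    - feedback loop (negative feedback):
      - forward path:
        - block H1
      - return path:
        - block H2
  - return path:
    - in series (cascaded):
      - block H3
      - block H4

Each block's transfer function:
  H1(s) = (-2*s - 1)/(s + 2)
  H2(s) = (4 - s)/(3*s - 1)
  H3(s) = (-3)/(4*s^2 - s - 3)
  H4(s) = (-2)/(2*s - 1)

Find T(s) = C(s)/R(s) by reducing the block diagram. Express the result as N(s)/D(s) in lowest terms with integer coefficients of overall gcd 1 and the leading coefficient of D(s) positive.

The answer is (-48*s^5 + 28*s^4 + 44*s^3 - 19*s^2 - 8*s + 3)/(40*s^5 - 46*s^4 - 61*s^3 + 25*s^2 + 18*s - 12).

Reasoning:
[1] reduce the feedback loop with forward H1 and return H2 = (-6*s^2 - s + 1)/(5*s^2 - 2*s - 6)
[2] series reduction of H3, H4 = 6/(8*s^3 - 6*s^2 - 5*s + 3)
[3] collapse the loop ([H1/(1+H1*H2)] forward, (H3*H4) return), which is the overall transfer function T(s) = C(s)/R(s) in lowest terms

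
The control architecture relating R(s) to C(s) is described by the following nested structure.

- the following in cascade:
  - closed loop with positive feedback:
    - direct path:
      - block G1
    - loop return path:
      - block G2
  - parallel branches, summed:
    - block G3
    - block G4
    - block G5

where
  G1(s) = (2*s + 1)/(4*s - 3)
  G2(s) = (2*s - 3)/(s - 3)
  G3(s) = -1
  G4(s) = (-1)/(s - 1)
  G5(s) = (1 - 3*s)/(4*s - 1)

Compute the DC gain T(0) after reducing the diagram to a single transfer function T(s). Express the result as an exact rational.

Reducing step by step:

Step 1. collapse the loop (G1 forward, G2 return) = (-2*s^2 + 5*s + 3)/(11*s - 12)
Step 2. combine G3, G4, G5 in parallel = (-7*s^2 + 5*s - 1)/(4*s^2 - 5*s + 1)
Step 3. reduce the series chain [G1/(1-G1*G2)], (G3+G4+G5) = (14*s^4 - 45*s^3 + 6*s^2 + 10*s - 3)/(44*s^3 - 103*s^2 + 71*s - 12)
DC gain: substitute s = 0 into T(s) from step 3: T(0) = -3/(-12) = 1/4.

Answer: 1/4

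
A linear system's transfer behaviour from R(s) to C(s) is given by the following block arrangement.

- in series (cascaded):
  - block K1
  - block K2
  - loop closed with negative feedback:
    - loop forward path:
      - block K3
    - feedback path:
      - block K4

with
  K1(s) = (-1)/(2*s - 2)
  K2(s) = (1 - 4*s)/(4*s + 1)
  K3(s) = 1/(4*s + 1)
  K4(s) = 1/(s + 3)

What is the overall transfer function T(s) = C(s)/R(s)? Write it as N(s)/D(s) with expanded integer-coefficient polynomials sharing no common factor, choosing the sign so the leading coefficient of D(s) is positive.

[1] reduce the feedback loop with forward K3 and return K4, giving (s + 3)/(4*s^2 + 13*s + 4)
[2] combine K1, K2, [K3/(1+K3*K4)] in series, giving the overall T(s)

Final answer: (4*s^2 + 11*s - 3)/(32*s^4 + 80*s^3 - 54*s^2 - 50*s - 8)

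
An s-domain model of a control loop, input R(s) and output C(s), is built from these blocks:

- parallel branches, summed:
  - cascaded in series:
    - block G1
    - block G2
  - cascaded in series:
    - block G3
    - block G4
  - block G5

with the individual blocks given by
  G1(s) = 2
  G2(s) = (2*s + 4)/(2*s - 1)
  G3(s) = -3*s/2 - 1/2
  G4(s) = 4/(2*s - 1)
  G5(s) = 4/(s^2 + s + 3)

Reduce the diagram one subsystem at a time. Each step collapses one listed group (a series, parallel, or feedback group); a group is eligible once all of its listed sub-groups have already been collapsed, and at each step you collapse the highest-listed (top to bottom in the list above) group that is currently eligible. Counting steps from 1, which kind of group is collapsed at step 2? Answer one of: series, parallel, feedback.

Answer: series

Working:
Step 1. combine G1, G2 in series
Step 2. cascade G3, G4
Step 3. reduce the parallel group (G1*G2), (G3*G4), G5
At step 2 the group reduced is series.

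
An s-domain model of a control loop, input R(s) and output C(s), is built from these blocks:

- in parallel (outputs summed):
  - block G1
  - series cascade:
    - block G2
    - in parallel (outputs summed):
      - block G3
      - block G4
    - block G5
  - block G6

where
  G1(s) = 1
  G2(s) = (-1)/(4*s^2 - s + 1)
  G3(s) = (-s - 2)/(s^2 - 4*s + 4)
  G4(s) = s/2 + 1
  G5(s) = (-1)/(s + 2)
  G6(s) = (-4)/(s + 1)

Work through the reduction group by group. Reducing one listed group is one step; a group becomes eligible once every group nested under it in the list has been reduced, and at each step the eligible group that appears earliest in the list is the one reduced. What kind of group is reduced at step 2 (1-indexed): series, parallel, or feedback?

Step 1: add G3, G4 (parallel)
Step 2: combine G2, (G3+G4), G5 in series
Step 3: parallel reduction of G1, (G2*(G3+G4)*G5), G6
Step 2 collapses a series group.

Therefore the answer is series.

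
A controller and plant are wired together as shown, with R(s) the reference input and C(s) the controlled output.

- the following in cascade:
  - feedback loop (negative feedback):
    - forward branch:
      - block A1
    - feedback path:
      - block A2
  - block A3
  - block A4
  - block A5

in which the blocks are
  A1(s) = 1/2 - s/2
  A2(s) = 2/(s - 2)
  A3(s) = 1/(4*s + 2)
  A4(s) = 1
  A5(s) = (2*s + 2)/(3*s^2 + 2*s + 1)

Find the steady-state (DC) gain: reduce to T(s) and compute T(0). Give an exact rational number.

[1] feedback reduction of A1, A2, giving s^2/2 - 3*s/2 + 1
[2] reduce the series chain [A1/(1+A1*A2)], A3, A4, A5, giving (s^3 - 2*s^2 - s + 2)/(12*s^3 + 14*s^2 + 8*s + 2)
Evaluating the step-2 result (the overall T(s)) at s = 0 gives T(0) = 2/2 = 1.

Answer: 1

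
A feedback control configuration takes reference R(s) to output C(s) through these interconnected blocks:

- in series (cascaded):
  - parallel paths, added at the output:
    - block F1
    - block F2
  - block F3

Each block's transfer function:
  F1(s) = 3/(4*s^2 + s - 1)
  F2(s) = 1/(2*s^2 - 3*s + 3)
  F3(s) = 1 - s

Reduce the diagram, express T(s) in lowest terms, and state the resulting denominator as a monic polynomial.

(1) add F1, F2 (parallel) gives (10*s^2 - 8*s + 8)/(8*s^4 - 10*s^3 + 7*s^2 + 6*s - 3)
(2) multiply (F1+F2), F3 (series) gives (-10*s^3 + 18*s^2 - 16*s + 8)/(8*s^4 - 10*s^3 + 7*s^2 + 6*s - 3)
No further cancellation is possible in the step-2 result, so that is T(s). Its denominator becomes monic after dividing by the leading coefficient 8.

Answer: s^4 - 5*s^3/4 + 7*s^2/8 + 3*s/4 - 3/8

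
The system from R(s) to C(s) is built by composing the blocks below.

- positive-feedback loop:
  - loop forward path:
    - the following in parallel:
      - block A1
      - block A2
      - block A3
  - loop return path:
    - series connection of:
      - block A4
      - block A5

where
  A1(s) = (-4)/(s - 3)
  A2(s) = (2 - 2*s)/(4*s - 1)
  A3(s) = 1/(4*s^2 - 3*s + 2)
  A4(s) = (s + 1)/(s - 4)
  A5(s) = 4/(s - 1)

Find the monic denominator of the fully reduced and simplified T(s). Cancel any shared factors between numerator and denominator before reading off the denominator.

Step 1 - reduce the parallel group A1, A2, A3 = (-8*s^4 - 26*s^3 + 16*s^2 - 23*s - 1)/(16*s^4 - 64*s^3 + 59*s^2 - 35*s + 6)
Step 2 - combine A4, A5 in series = (4*s + 4)/(s^2 - 5*s + 4)
Step 3 - reduce the feedback loop with forward (A1+A2+A3) and return (A4*A5) = (-8*s^6 + 14*s^5 + 114*s^4 - 207*s^3 + 178*s^2 - 87*s - 4)/(16*s^6 - 112*s^5 + 579*s^4 - 546*s^3 + 445*s^2 - 74*s + 28)
No further cancellation is possible in the step-3 result, so that is T(s). Its denominator becomes monic after dividing by the leading coefficient 16.

Therefore the answer is s^6 - 7*s^5 + 579*s^4/16 - 273*s^3/8 + 445*s^2/16 - 37*s/8 + 7/4.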